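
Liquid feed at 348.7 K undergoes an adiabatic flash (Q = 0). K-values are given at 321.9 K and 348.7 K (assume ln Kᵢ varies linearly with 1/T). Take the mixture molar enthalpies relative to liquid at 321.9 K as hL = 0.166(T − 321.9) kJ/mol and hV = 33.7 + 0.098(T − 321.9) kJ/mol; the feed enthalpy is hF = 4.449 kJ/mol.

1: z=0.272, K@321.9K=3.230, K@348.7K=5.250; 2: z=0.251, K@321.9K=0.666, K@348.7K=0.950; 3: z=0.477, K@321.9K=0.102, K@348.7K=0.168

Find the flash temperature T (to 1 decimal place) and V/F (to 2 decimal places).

T = 326.8 K, V/F = 0.11

Adiabatic flash: solve Rachford–Rice at each trial T, then check hF = ψ·hV(T) + (1−ψ)·hL(T).
  T = 321.9 K: K = (3.230, 0.666, 0.102), RR gives ψ = 0.058, H_out = 1.948 kJ/mol
  T = 348.7 K: K = (5.250, 0.950, 0.168), RR gives ψ = 0.279, H_out = 13.329 kJ/mol
  T = 335.3 K: K = (4.158, 0.801, 0.132), RR gives ψ = 0.183, H_out = 8.235 kJ/mol
  T = 328.6 K: K = (3.674, 0.732, 0.116), RR gives ψ = 0.126, H_out = 5.304 kJ/mol
  T = 325.2 K: K = (3.444, 0.698, 0.109), RR gives ψ = 0.093, H_out = 3.666 kJ/mol
  T = 326.9 K: K = (3.558, 0.715, 0.113), RR gives ψ = 0.110, H_out = 4.500 kJ/mol
Linear interpolation between T = 325.2 (H_out = 3.666) and T = 326.9 (H_out = 4.500) on hF = 4.449 gives T ≈ 326.8 K, at which ψ = 0.11.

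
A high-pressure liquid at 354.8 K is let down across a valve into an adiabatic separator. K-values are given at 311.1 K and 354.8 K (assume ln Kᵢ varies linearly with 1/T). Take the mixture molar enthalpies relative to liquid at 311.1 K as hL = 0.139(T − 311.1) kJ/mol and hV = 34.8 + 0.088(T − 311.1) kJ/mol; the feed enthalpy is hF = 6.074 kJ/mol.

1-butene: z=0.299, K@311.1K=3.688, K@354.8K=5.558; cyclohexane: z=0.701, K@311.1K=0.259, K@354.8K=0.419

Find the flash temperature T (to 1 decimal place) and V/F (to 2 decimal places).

T = 314.5 K, V/F = 0.16

Adiabatic flash: solve Rachford–Rice at each trial T, then check hF = ψ·hV(T) + (1−ψ)·hL(T).
  T = 311.1 K: K = (3.688, 0.259), RR gives ψ = 0.143, H_out = 4.967 kJ/mol
  T = 354.8 K: K = (5.558, 0.419), RR gives ψ = 0.361, H_out = 17.827 kJ/mol
  T = 333.0 K: K = (4.591, 0.335), RR gives ψ = 0.254, H_out = 11.610 kJ/mol
  T = 322.1 K: K = (4.132, 0.296), RR gives ψ = 0.201, H_out = 8.407 kJ/mol
  T = 316.6 K: K = (3.908, 0.277), RR gives ψ = 0.173, H_out = 6.722 kJ/mol
  T = 313.9 K: K = (3.799, 0.268), RR gives ψ = 0.158, H_out = 5.870 kJ/mol
  T = 315.2 K: K = (3.851, 0.272), RR gives ψ = 0.165, H_out = 6.282 kJ/mol
Linear interpolation between T = 313.9 (H_out = 5.870) and T = 315.2 (H_out = 6.282) on hF = 6.074 gives T ≈ 314.5 K, at which ψ = 0.16.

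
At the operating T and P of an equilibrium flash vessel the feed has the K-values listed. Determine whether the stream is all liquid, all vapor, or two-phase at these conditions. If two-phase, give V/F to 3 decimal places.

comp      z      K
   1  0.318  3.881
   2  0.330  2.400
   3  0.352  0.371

two-phase, V/F = 0.851

ΣzᵢKᵢ = 2.157; Σzᵢ/Kᵢ = 1.168.
Both exceed 1, so a two-phase solution exists.
Rachford–Rice: g(ψ) = Σ zᵢ(Kᵢ−1)/(1+ψ(Kᵢ−1)) = 0.
Iterate (Newton) starting at ψ = 0.67:
  ψ = 0.670: g = 0.1684, g' = -0.896 → ψ = 0.858
  ψ = 0.858: g = -0.0072, g' = -1.010 → ψ = 0.851
Converged at ψ = 0.851.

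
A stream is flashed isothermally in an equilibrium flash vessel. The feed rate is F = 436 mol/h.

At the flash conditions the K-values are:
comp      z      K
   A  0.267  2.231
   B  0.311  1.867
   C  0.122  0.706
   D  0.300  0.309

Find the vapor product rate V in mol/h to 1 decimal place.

Let ψ = V/F and solve Σ zᵢ(Kᵢ−1)/(1+ψ(Kᵢ−1)) = 0.
Check two-phase: ΣzᵢKᵢ = 1.355 > 1 and Σzᵢ/Kᵢ = 1.430 > 1, so g(0) = 0.355 > 0 and g(1) = -0.430 < 0.
Iterate (Newton) starting at ψ = 0.69:
  ψ = 0.690: g = -0.0948, g' = -0.750 → ψ = 0.564
  ψ = 0.564: g = -0.0073, g' = -0.646 → ψ = 0.552
Converged at ψ = 0.552.
Then V = ψ·F = 0.5522·436 = 240.7 mol/h and L = F − V = 195.3 mol/h.

V = 240.7 mol/h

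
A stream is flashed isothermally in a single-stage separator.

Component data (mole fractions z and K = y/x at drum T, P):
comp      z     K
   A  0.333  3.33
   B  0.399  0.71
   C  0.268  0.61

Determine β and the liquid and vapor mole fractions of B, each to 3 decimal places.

Material balance + equilibrium reduce to Σ zᵢ(Kᵢ−1)/(1+β(Kᵢ−1)) = 0.
g(0) = ΣzᵢKᵢ − 1 = 0.556 and g(1) = 1 − Σzᵢ/Kᵢ = -0.101, so a root lies in (0, 1).
Newton–Raphson from β = 0.5:
  β = 0.500: g = 0.0932, g' = -0.494 → β = 0.688
  β = 0.688: g = 0.0105, g' = -0.395 → β = 0.715
Converged at β = 0.715.
Compositions from xᵢ = zᵢ/(1+β(Kᵢ−1)), yᵢ = Kᵢxᵢ:
  A: x = 0.125, y = 0.416
  B: x = 0.503, y = 0.357
  C: x = 0.372, y = 0.227

β = 0.715, x_B = 0.503, y_B = 0.357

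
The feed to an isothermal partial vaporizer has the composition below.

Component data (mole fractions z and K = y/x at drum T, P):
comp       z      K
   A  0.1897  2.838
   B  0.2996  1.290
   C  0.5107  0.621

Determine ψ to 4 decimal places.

Rachford–Rice: g(ψ) = Σ zᵢ(Kᵢ−1)/(1+ψ(Kᵢ−1)) = 0.
g(0) = ΣzᵢKᵢ − 1 = 0.2420 and g(1) = 1 − Σzᵢ/Kᵢ = -0.1215, so a root lies in (0, 1).
Iterate (Newton) starting at ψ = 0.32:
  ψ = 0.3200: g = 0.07878, g' = -0.3702 → ψ = 0.5328
  ψ = 0.5328: g = 0.00888, g' = -0.2977 → ψ = 0.5626
  ψ = 0.5626: g = 0.00009, g' = -0.2920 → ψ = 0.5629
Converged at ψ = 0.5629.

ψ = 0.5629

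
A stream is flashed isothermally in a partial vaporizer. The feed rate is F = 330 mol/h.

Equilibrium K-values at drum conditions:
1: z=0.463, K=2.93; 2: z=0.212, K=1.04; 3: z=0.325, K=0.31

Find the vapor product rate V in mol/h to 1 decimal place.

V = 213.7 mol/h

Rachford–Rice: g(V/F) = Σ zᵢ(Kᵢ−1)/(1+V/F(Kᵢ−1)) = 0.
Check two-phase: ΣzᵢKᵢ = 1.678 > 1 and Σzᵢ/Kᵢ = 1.410 > 1, so g(0) = 0.678 > 0 and g(1) = -0.410 < 0.
Iterate (Newton) starting at V/F = 0.5:
  V/F = 0.500: g = 0.1207, g' = -0.808 → V/F = 0.649
  V/F = 0.649: g = -0.0015, g' = -0.848 → V/F = 0.648
Converged at V/F = 0.648.
Then V = V/F·F = 0.6476·330 = 213.7 mol/h and L = F − V = 116.3 mol/h.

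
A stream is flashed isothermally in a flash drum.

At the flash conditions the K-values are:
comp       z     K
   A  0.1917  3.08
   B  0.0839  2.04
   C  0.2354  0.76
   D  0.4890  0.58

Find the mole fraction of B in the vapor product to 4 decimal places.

Rachford–Rice: g(β) = Σ zᵢ(Kᵢ−1)/(1+β(Kᵢ−1)) = 0.
Check two-phase: ΣzᵢKᵢ = 1.2241 > 1 and Σzᵢ/Kᵢ = 1.2562 > 1, so g(0) = 0.2241 > 0 and g(1) = -0.2562 < 0.
Iterate (Newton) starting at β = 0.5:
  β = 0.5000: g = -0.07131, g' = -0.3943 → β = 0.3191
  β = 0.3191: g = 0.00681, g' = -0.4817 → β = 0.3333
  β = 0.3333: g = 0.00007, g' = -0.4720 → β = 0.3334
Converged at β = 0.3334.
Compositions from xᵢ = zᵢ/(1+β(Kᵢ−1)), yᵢ = Kᵢxᵢ:
  A: x = 0.1132, y = 0.3486
  B: x = 0.0623, y = 0.1271
  C: x = 0.2559, y = 0.1945
  D: x = 0.5686, y = 0.3298

y_B = 0.1271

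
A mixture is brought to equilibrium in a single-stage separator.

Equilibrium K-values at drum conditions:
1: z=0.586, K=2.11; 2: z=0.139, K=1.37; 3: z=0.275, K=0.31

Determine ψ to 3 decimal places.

ψ = 0.752

Rachford–Rice: g(ψ) = Σ zᵢ(Kᵢ−1)/(1+ψ(Kᵢ−1)) = 0.
Check two-phase: ΣzᵢKᵢ = 1.512 > 1 and Σzᵢ/Kᵢ = 1.266 > 1, so g(0) = 0.512 > 0 and g(1) = -0.266 < 0.
Iterate (Newton) starting at ψ = 0.64:
  ψ = 0.640: g = 0.0821, g' = -0.679 → ψ = 0.761
  ψ = 0.761: g = -0.0067, g' = -0.804 → ψ = 0.753
  ψ = 0.753: g = -0.0000, g' = -0.792 → ψ = 0.752
Converged at ψ = 0.752.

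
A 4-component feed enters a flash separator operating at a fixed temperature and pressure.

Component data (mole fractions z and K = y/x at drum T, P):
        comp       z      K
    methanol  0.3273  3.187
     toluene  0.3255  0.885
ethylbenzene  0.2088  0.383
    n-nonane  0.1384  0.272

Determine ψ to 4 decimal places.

ψ = 0.4404

Rachford–Rice: g(ψ) = Σ zᵢ(Kᵢ−1)/(1+ψ(Kᵢ−1)) = 0.
Check two-phase: ΣzᵢKᵢ = 1.4488 > 1 and Σzᵢ/Kᵢ = 1.5245 > 1, so g(0) = 0.4488 > 0 and g(1) = -0.5245 < 0.
Newton iteration, ψ⁰ = 0.5:
  ψ = 0.5000: g = -0.04252, g' = -0.7096 → ψ = 0.4401
  ψ = 0.4401: g = 0.00022, g' = -0.7199 → ψ = 0.4404
Converged at ψ = 0.4404.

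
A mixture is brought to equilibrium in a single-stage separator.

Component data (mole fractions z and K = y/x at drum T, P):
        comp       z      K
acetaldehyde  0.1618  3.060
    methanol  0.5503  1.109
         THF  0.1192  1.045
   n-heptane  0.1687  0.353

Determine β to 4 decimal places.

Newton iteration, β⁰ = 0.51:
  β = 0.5100: g = 0.06171, g' = -0.3267 → β = 0.6989
  β = 0.6989: g = -0.00169, g' = -0.3565 → β = 0.6942
  β = 0.6942: g = -0.00000, g' = -0.3549 → β = 0.6941
Converged at β = 0.6941.

β = 0.6941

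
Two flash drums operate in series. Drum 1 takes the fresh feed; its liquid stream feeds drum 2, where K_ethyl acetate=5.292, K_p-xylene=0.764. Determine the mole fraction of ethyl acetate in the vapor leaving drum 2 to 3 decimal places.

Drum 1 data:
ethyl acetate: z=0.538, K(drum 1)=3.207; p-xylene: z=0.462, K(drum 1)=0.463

Drum 1:
Rachford–Rice: g(ψ₁) = Σ zᵢ(Kᵢ−1)/(1+ψ₁(Kᵢ−1)) = 0.
Feasibility: ΣzᵢKᵢ = 1.939, Σzᵢ/Kᵢ = 1.166 — both > 1, two phases present.
Binary case is linear: z₁(K₁−1)(1+ψ₁(K₂−1)) + z₂(K₂−1)(1+ψ₁(K₁−1)) = 0
⇒ ψ₁ = [z₁(K₁−1)+z₂(K₂−1)] / [−(K₁−1)(K₂−1)] = 0.9393/1.1852 = 0.793
Drum-1 compositions:
  ethyl acetate: x = 0.196, y = 0.628
  p-xylene: x = 0.804, y = 0.372
Drum-2 feed = drum-1 liquid: z₂ = (0.1957, 0.8043).
Drum 2:
Iterate (Newton) starting at ψ₂ = 0.58:
  ψ₂ = 0.580: g = 0.0208, g' = -0.356 → ψ₂ = 0.638
  ψ₂ = 0.638: g = 0.0011, g' = -0.320 → ψ₂ = 0.642
Converged at ψ₂ = 0.642.
  ethyl acetate: x = 0.052, y = 0.276
  p-xylene: x = 0.948, y = 0.724

y_ethyl acetate (drum 2) = 0.276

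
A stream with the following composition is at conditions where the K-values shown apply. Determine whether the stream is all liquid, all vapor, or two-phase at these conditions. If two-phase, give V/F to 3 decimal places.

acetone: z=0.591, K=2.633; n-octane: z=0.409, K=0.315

ΣzᵢKᵢ = 1.685; Σzᵢ/Kᵢ = 1.523.
Both exceed 1, so a two-phase solution exists.
Newton–Raphson from ψ = 0.5:
  ψ = 0.500: g = 0.1052, g' = -0.922 → ψ = 0.614
  ψ = 0.614: g = -0.0018, g' = -0.965 → ψ = 0.612
Converged at ψ = 0.612.

two-phase, V/F = 0.612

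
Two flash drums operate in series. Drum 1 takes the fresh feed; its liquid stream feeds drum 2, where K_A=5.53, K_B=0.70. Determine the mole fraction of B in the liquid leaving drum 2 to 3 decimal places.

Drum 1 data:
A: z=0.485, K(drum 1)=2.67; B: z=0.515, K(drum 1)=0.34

x_B (drum 2) = 0.938

Drum 1:
Rachford–Rice: g(ψ₁) = Σ zᵢ(Kᵢ−1)/(1+ψ₁(Kᵢ−1)) = 0.
Check two-phase: ΣzᵢKᵢ = 1.470 > 1 and Σzᵢ/Kᵢ = 1.696 > 1, so g(0) = 0.470 > 0 and g(1) = -0.696 < 0.
Newton iteration, ψ₁⁰ = 0.38:
  ψ₁ = 0.380: g = 0.0418, g' = -0.906 → ψ₁ = 0.426
Converged at ψ₁ = 0.426.
Drum-1 compositions:
  A: x = 0.283, y = 0.756
  B: x = 0.717, y = 0.244
Drum-2 feed = drum-1 liquid: z₂ = (0.2833, 0.7167).
Drum 2:
Let ψ₂ = V/F and solve Σ zᵢ(Kᵢ−1)/(1+ψ₂(Kᵢ−1)) = 0.
g(0) = ΣzᵢKᵢ − 1 = 1.068 and g(1) = 1 − Σzᵢ/Kᵢ = -0.075, so a root lies in (0, 1).
Iterate (Newton) starting at ψ₂ = 0.5:
  ψ₂ = 0.500: g = 0.1400, g' = -0.635 → ψ₂ = 0.721
  ψ₂ = 0.721: g = 0.0265, g' = -0.425 → ψ₂ = 0.783
  ψ₂ = 0.783: g = 0.0011, g' = -0.391 → ψ₂ = 0.786
Converged at ψ₂ = 0.786.
  A: x = 0.062, y = 0.343
  B: x = 0.938, y = 0.657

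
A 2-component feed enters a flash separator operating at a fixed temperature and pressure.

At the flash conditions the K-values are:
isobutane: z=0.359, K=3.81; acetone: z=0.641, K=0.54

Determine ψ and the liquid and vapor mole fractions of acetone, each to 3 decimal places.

Newton–Raphson from ψ = 0.31:
  ψ = 0.310: g = 0.1952, g' = -0.994 → ψ = 0.506
  ψ = 0.506: g = 0.0319, g' = -0.713 → ψ = 0.551
  ψ = 0.551: g = 0.0008, g' = -0.680 → ψ = 0.552
Converged at ψ = 0.552.
Compositions from xᵢ = zᵢ/(1+ψ(Kᵢ−1)), yᵢ = Kᵢxᵢ:
  isobutane: x = 0.141, y = 0.536
  acetone: x = 0.859, y = 0.464

ψ = 0.552, x_acetone = 0.859, y_acetone = 0.464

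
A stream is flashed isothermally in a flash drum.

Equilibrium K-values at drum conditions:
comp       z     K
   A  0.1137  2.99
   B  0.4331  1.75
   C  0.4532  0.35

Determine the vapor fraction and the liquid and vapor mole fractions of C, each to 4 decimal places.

ψ = 0.3648, x_C = 0.5941, y_C = 0.2079

Material balance + equilibrium reduce to Σ zᵢ(Kᵢ−1)/(1+ψ(Kᵢ−1)) = 0.
Check two-phase: ΣzᵢKᵢ = 1.2565 > 1 and Σzᵢ/Kᵢ = 1.5804 > 1, so g(0) = 0.2565 > 0 and g(1) = -0.5804 < 0.
Newton–Raphson from ψ = 0.5:
  ψ = 0.5000: g = -0.08676, g' = -0.6622 → ψ = 0.3690
  ψ = 0.3690: g = -0.00264, g' = -0.6305 → ψ = 0.3648
Converged at ψ = 0.3648.
Compositions from xᵢ = zᵢ/(1+ψ(Kᵢ−1)), yᵢ = Kᵢxᵢ:
  A: x = 0.0659, y = 0.1970
  B: x = 0.3401, y = 0.5951
  C: x = 0.5941, y = 0.2079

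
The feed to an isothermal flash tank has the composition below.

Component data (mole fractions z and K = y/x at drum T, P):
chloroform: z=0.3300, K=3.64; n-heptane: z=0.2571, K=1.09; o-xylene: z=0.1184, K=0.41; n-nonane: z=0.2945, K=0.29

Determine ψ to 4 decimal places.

Rachford–Rice: g(ψ) = Σ zᵢ(Kᵢ−1)/(1+ψ(Kᵢ−1)) = 0.
Check two-phase: ΣzᵢKᵢ = 1.6154 > 1 and Σzᵢ/Kᵢ = 1.6308 > 1, so g(0) = 0.6154 > 0 and g(1) = -0.6308 < 0.
Newton–Raphson from ψ = 0.5:
  ψ = 0.5000: g = -0.02560, g' = -0.8690 → ψ = 0.4705
  ψ = 0.4705: g = 0.00005, g' = -0.8732 → ψ = 0.4706
Converged at ψ = 0.4706.

ψ = 0.4706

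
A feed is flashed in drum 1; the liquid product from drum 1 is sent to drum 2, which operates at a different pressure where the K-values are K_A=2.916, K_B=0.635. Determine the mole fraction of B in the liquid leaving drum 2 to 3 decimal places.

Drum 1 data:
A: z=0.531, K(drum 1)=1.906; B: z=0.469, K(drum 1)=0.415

x_B (drum 2) = 0.840

Drum 1:
Rachford–Rice: g(ψ₁) = Σ zᵢ(Kᵢ−1)/(1+ψ₁(Kᵢ−1)) = 0.
Check two-phase: ΣzᵢKᵢ = 1.207 > 1 and Σzᵢ/Kᵢ = 1.409 > 1, so g(0) = 0.207 > 0 and g(1) = -0.409 < 0.
Newton–Raphson from ψ₁ = 0.44:
  ψ₁ = 0.440: g = -0.0255, g' = -0.514 → ψ₁ = 0.390
Converged at ψ₁ = 0.390.
Drum-1 compositions:
  A: x = 0.392, y = 0.748
  B: x = 0.608, y = 0.252
Drum-2 feed = drum-1 liquid: z₂ = (0.3924, 0.6076).
Drum 2:
Material balance + equilibrium reduce to Σ zᵢ(Kᵢ−1)/(1+ψ₂(Kᵢ−1)) = 0.
Check two-phase: ΣzᵢKᵢ = 1.530 > 1 and Σzᵢ/Kᵢ = 1.091 > 1, so g(0) = 0.530 > 0 and g(1) = -0.091 < 0.
Newton–Raphson from ψ₂ = 0.5:
  ψ₂ = 0.500: g = 0.1126, g' = -0.497 → ψ₂ = 0.727
  ψ₂ = 0.727: g = 0.0124, g' = -0.402 → ψ₂ = 0.758
Converged at ψ₂ = 0.758.
  A: x = 0.160, y = 0.467
  B: x = 0.840, y = 0.533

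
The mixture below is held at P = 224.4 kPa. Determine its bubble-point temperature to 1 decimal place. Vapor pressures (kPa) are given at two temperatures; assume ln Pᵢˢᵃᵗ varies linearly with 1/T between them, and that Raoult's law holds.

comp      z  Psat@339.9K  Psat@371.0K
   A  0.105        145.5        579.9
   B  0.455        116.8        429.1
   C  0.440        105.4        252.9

Bubble-point temperature: ΣzᵢPᵢˢᵃᵗ(T) = P. Interpolate ln Pᵢˢᵃᵗ = aᵢ + bᵢ/T.
  T = 339.9 K: ΣzᵢPᵢˢᵃᵗ = 114.80 kPa
  T = 371.0 K: ΣzᵢPᵢˢᵃᵗ = 367.41 kPa
  T = 355.4 K: ΣzᵢPᵢˢᵃᵗ = 209.07 kPa
  T = 363.2 K: ΣzᵢPᵢˢᵃᵗ = 278.48 kPa
  T = 359.3 K: ΣzᵢPᵢˢᵃᵗ = 241.59 kPa
  T = 357.4 K: ΣzᵢPᵢˢᵃᵗ = 225.23 kPa
Interpolating between 355.4 K and 357.4 K gives T ≈ 357.3 K.

T = 357.3 K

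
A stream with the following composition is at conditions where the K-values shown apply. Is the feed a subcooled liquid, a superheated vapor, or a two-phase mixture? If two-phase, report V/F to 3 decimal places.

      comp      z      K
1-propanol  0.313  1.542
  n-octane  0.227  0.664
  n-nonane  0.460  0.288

ΣzᵢKᵢ = 0.766; Σzᵢ/Kᵢ = 2.142.
Since ΣzᵢKᵢ < 1 the mixture is below its bubble point — single liquid phase.

subcooled liquid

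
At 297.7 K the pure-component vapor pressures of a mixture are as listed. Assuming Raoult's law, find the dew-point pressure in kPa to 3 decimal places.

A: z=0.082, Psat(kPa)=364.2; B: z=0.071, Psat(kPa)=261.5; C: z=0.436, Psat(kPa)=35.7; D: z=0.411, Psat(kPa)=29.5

At the dew point ψ → 1, so Σzᵢ/Kᵢ = 1 with Kᵢ = Pᵢˢᵃᵗ/P ⇒ 1/P = Σzᵢ/Pᵢˢᵃᵗ.
1/P = 0.082/364.2 + 0.071/261.5 + 0.436/35.7 + 0.411/29.5 = 0.026642 ⇒ P = 37.535 kPa

Pdew = 37.535 kPa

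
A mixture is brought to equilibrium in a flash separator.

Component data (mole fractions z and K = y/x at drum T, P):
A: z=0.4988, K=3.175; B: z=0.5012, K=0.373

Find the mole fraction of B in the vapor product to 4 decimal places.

Rachford–Rice: g(ψ) = Σ zᵢ(Kᵢ−1)/(1+ψ(Kᵢ−1)) = 0.
g(0) = ΣzᵢKᵢ − 1 = 0.7706 and g(1) = 1 − Σzᵢ/Kᵢ = -0.5008, so a root lies in (0, 1).
Binary case is linear: z₁(K₁−1)(1+ψ(K₂−1)) + z₂(K₂−1)(1+ψ(K₁−1)) = 0
⇒ ψ = [z₁(K₁−1)+z₂(K₂−1)] / [−(K₁−1)(K₂−1)] = 0.77064/1.36372 = 0.5651
Compositions from xᵢ = zᵢ/(1+ψ(Kᵢ−1)), yᵢ = Kᵢxᵢ:
  A: x = 0.2238, y = 0.7105
  B: x = 0.7762, y = 0.2895

y_B = 0.2895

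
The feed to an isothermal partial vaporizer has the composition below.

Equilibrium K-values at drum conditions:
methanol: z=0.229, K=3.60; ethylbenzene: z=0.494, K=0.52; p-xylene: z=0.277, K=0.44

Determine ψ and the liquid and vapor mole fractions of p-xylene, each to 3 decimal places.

Iterate (Newton) starting at ψ = 0.5:
  ψ = 0.500: g = -0.2686, g' = -0.657 → ψ = 0.091
  ψ = 0.091: g = 0.0696, g' = -1.232 → ψ = 0.148
  ψ = 0.148: g = 0.0057, g' = -1.043 → ψ = 0.153
Converged at ψ = 0.153.
Compositions from xᵢ = zᵢ/(1+ψ(Kᵢ−1)), yᵢ = Kᵢxᵢ:
  methanol: x = 0.164, y = 0.589
  ethylbenzene: x = 0.533, y = 0.277
  p-xylene: x = 0.303, y = 0.133

ψ = 0.153, x_p-xylene = 0.303, y_p-xylene = 0.133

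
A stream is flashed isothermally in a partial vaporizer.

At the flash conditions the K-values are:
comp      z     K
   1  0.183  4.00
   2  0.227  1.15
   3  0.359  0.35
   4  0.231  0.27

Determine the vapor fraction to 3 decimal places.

Material balance + equilibrium reduce to Σ zᵢ(Kᵢ−1)/(1+ψ(Kᵢ−1)) = 0.
Check two-phase: ΣzᵢKᵢ = 1.181 > 1 and Σzᵢ/Kᵢ = 2.124 > 1, so g(0) = 0.181 > 0 and g(1) = -1.124 < 0.
Newton iteration, ψ⁰ = 0.5:
  ψ = 0.500: g = -0.3600, g' = -0.906 → ψ = 0.103
  ψ = 0.103: g = 0.0209, g' = -1.285 → ψ = 0.119
Converged at ψ = 0.119.

ψ = 0.119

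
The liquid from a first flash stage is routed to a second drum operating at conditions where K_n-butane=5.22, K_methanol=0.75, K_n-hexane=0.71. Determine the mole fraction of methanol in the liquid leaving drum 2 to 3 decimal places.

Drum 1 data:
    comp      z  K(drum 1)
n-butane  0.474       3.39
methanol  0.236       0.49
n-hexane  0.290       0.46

x_methanol (drum 2) = 0.409

Drum 1:
Material balance + equilibrium reduce to Σ zᵢ(Kᵢ−1)/(1+ψ₁(Kᵢ−1)) = 0.
Check two-phase: ΣzᵢKᵢ = 1.856 > 1 and Σzᵢ/Kᵢ = 1.252 > 1, so g(0) = 0.856 > 0 and g(1) = -0.252 < 0.
Newton–Raphson from ψ₁ = 0.5:
  ψ₁ = 0.500: g = 0.1400, g' = -0.831 → ψ₁ = 0.668
  ψ₁ = 0.668: g = 0.0084, g' = -0.750 → ψ₁ = 0.680
Converged at ψ₁ = 0.680.
Drum-1 compositions:
  n-butane: x = 0.181, y = 0.612
  methanol: x = 0.361, y = 0.177
  n-hexane: x = 0.458, y = 0.211
Drum-2 feed = drum-1 liquid: z₂ = (0.1806, 0.3612, 0.4582).
Drum 2:
Material balance + equilibrium reduce to Σ zᵢ(Kᵢ−1)/(1+ψ₂(Kᵢ−1)) = 0.
Check two-phase: ΣzᵢKᵢ = 1.539 > 1 and Σzᵢ/Kᵢ = 1.162 > 1, so g(0) = 0.539 > 0 and g(1) = -0.162 < 0.
Iterate (Newton) starting at ψ₂ = 0.36:
  ψ₂ = 0.360: g = 0.0549, g' = -0.582 → ψ₂ = 0.454
  ψ₂ = 0.454: g = 0.0063, g' = -0.458 → ψ₂ = 0.468
Converged at ψ₂ = 0.468.
  n-butane: x = 0.061, y = 0.317
  methanol: x = 0.409, y = 0.307
  n-hexane: x = 0.530, y = 0.376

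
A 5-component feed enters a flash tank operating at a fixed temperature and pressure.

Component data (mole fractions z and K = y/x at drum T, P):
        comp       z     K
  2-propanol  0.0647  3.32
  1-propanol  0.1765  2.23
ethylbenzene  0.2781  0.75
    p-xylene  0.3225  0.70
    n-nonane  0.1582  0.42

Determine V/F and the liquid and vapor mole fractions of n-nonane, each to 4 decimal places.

V/F = 0.1931, x_n-nonane = 0.1782, y_n-nonane = 0.0748

Newton–Raphson from V/F = 0.5:
  V/F = 0.5000: g = -0.11860, g' = -0.3455 → V/F = 0.1567
  V/F = 0.1567: g = 0.01729, g' = -0.4902 → V/F = 0.1920
  V/F = 0.1920: g = 0.00054, g' = -0.4607 → V/F = 0.1931
Converged at V/F = 0.1931.
Compositions from xᵢ = zᵢ/(1+V/F(Kᵢ−1)), yᵢ = Kᵢxᵢ:
  2-propanol: x = 0.0447, y = 0.1483
  1-propanol: x = 0.1426, y = 0.3180
  ethylbenzene: x = 0.2922, y = 0.2192
  p-xylene: x = 0.3423, y = 0.2396
  n-nonane: x = 0.1782, y = 0.0748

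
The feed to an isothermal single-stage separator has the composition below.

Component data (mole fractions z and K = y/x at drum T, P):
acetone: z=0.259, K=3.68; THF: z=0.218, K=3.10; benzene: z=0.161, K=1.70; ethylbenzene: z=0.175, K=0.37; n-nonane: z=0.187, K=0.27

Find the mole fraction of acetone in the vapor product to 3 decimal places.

Let ψ = V/F and solve Σ zᵢ(Kᵢ−1)/(1+ψ(Kᵢ−1)) = 0.
g(0) = ΣzᵢKᵢ − 1 = 1.018 and g(1) = 1 − Σzᵢ/Kᵢ = -0.401, so a root lies in (0, 1).
Newton iteration, ψ⁰ = 0.5:
  ψ = 0.500: g = 0.2275, g' = -1.007 → ψ = 0.726
  ψ = 0.726: g = -0.0018, g' = -1.087 → ψ = 0.724
Converged at ψ = 0.724.
Compositions from xᵢ = zᵢ/(1+ψ(Kᵢ−1)), yᵢ = Kᵢxᵢ:
  acetone: x = 0.088, y = 0.324
  THF: x = 0.086, y = 0.268
  benzene: x = 0.107, y = 0.182
  ethylbenzene: x = 0.322, y = 0.119
  n-nonane: x = 0.397, y = 0.107

y_acetone = 0.324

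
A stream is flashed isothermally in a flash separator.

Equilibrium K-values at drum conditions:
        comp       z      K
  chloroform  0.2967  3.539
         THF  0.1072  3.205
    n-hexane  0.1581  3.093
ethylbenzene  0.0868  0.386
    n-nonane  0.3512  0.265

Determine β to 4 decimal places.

Material balance + equilibrium reduce to Σ zᵢ(Kᵢ−1)/(1+β(Kᵢ−1)) = 0.
Check two-phase: ΣzᵢKᵢ = 2.0092 > 1 and Σzᵢ/Kᵢ = 1.7186 > 1, so g(0) = 1.0092 > 0 and g(1) = -0.7186 < 0.
Newton–Raphson from β = 0.67:
  β = 0.6700: g = -0.08708, g' = -1.2980 → β = 0.6029
  β = 0.6029: g = -0.00274, g' = -1.2244 → β = 0.6007
Converged at β = 0.6007.

β = 0.6007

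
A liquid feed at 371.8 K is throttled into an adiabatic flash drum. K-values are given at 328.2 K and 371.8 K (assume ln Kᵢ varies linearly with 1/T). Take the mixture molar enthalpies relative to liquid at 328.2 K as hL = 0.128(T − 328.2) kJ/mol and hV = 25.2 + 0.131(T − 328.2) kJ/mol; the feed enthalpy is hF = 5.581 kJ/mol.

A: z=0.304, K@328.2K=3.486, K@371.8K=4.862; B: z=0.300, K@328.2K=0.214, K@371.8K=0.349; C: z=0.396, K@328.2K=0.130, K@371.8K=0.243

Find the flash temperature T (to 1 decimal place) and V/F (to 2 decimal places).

T = 343.1 K, V/F = 0.15

Adiabatic flash: solve Rachford–Rice at each trial T, then check hF = ψ·hV(T) + (1−ψ)·hL(T).
  T = 328.2 K: K = (3.486, 0.214, 0.130), RR gives ψ = 0.085, H_out = 2.131 kJ/mol
  T = 371.8 K: K = (4.862, 0.349, 0.243), RR gives ψ = 0.247, H_out = 11.829 kJ/mol
  T = 350.0 K: K = (4.160, 0.277, 0.181), RR gives ψ = 0.171, H_out = 7.101 kJ/mol
  T = 339.1 K: K = (3.819, 0.245, 0.154), RR gives ψ = 0.130, H_out = 4.670 kJ/mol
  T = 344.6 K: K = (3.990, 0.261, 0.168), RR gives ψ = 0.151, H_out = 5.907 kJ/mol
  T = 341.9 K: K = (3.906, 0.253, 0.161), RR gives ψ = 0.141, H_out = 5.303 kJ/mol
  T = 343.2 K: K = (3.946, 0.257, 0.164), RR gives ψ = 0.146, H_out = 5.594 kJ/mol
Linear interpolation between T = 341.9 (H_out = 5.303) and T = 343.2 (H_out = 5.594) on hF = 5.581 gives T ≈ 343.1 K, at which ψ = 0.15.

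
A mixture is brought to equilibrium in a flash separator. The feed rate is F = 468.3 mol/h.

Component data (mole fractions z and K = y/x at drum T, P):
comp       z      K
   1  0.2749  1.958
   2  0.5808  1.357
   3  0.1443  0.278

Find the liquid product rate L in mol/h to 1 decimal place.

L = 46.3 mol/h

Let β = V/F and solve Σ zᵢ(Kᵢ−1)/(1+β(Kᵢ−1)) = 0.
g(0) = ΣzᵢKᵢ − 1 = 0.3665 and g(1) = 1 − Σzᵢ/Kᵢ = -0.0875, so a root lies in (0, 1).
Newton iteration, β⁰ = 0.49:
  β = 0.4900: g = 0.19448, g' = -0.3506 → β = 1.0000
  β = 1.0000: g = -0.08746, g' = -1.0793 → β = 0.9190
  β = 0.9190: g = -0.01342, g' = -0.7776 → β = 0.9017
  β = 0.9017: g = -0.00040, g' = -0.7327 → β = 0.9012
Converged at β = 0.9012.
Then V = β·F = 0.9012·468.3 = 422.0 mol/h and L = F − V = 46.3 mol/h.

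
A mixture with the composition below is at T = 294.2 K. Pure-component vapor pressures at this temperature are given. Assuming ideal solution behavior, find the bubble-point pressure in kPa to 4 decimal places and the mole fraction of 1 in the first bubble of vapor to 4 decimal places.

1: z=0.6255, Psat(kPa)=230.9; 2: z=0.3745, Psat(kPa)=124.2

Pbub = 190.9408 kPa, y_1 = 0.7564

At the bubble point ψ → 0, so ΣzᵢKᵢ = 1 with Kᵢ = Pᵢˢᵃᵗ/P ⇒ P = ΣzᵢPᵢˢᵃᵗ.
P = 0.6255·230.9 + 0.3745·124.2 = 190.9408 kPa
yᵢ = zᵢPᵢˢᵃᵗ/P ⇒ y_1 = 0.6255·230.9/190.9408 = 0.7564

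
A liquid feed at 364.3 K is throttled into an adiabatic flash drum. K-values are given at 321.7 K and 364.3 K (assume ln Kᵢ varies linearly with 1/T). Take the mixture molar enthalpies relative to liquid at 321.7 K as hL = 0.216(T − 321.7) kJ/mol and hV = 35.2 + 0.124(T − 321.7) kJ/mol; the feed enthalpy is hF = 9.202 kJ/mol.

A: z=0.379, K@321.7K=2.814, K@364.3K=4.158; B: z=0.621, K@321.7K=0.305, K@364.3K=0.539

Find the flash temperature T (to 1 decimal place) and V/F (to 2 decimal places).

T = 325.7 K, V/F = 0.24

Adiabatic flash: solve Rachford–Rice at each trial T, then check hF = ψ·hV(T) + (1−ψ)·hL(T).
  T = 321.7 K: K = (2.814, 0.305), RR gives ψ = 0.203, H_out = 7.145 kJ/mol
  T = 364.3 K: K = (4.158, 0.539), RR gives ψ = 0.625, H_out = 28.767 kJ/mol
  T = 343.0 K: K = (3.462, 0.413), RR gives ψ = 0.393, H_out = 17.668 kJ/mol
  T = 332.4 K: K = (3.133, 0.357), RR gives ψ = 0.298, H_out = 12.511 kJ/mol
  T = 327.0 K: K = (2.970, 0.330), RR gives ψ = 0.251, H_out = 9.842 kJ/mol
  T = 324.4 K: K = (2.893, 0.318), RR gives ψ = 0.227, H_out = 8.531 kJ/mol
  T = 325.7 K: K = (2.932, 0.324), RR gives ψ = 0.239, H_out = 9.189 kJ/mol
Linear interpolation between T = 325.7 (H_out = 9.189) and T = 327.0 (H_out = 9.842) on hF = 9.202 gives T ≈ 325.7 K, at which ψ = 0.24.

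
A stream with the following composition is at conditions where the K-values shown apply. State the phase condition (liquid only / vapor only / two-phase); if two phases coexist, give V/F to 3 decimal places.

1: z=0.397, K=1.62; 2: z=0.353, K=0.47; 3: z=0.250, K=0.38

ΣzᵢKᵢ = 0.904; Σzᵢ/Kᵢ = 1.654.
Since ΣzᵢKᵢ < 1 the mixture is below its bubble point — single liquid phase.

liquid only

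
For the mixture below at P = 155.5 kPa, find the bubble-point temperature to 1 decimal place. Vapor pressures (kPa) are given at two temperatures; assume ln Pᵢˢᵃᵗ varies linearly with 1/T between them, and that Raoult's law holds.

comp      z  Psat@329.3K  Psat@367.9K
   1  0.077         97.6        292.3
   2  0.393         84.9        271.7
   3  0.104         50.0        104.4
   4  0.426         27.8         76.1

T = 363.9 K

Bubble-point temperature: ΣzᵢPᵢˢᵃᵗ(T) = P. Interpolate ln Pᵢˢᵃᵗ = aᵢ + bᵢ/T.
  T = 329.3 K: ΣzᵢPᵢˢᵃᵗ = 57.92 kPa
  T = 367.9 K: ΣzᵢPᵢˢᵃᵗ = 172.56 kPa
  T = 348.6 K: ΣzᵢPᵢˢᵃᵗ = 102.87 kPa
  T = 358.2 K: ΣzᵢPᵢˢᵃᵗ = 133.93 kPa
  T = 363.0 K: ΣzᵢPᵢˢᵃᵗ = 152.07 kPa
  T = 365.4 K: ΣzᵢPᵢˢᵃᵗ = 161.85 kPa
  T = 364.2 K: ΣzᵢPᵢˢᵃᵗ = 156.90 kPa
Interpolating between 363.0 K and 364.2 K gives T ≈ 363.9 K.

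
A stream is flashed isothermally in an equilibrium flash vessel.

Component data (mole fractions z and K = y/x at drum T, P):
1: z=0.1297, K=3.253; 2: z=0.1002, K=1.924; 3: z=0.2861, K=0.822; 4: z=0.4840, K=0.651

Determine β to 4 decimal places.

Newton iteration, β⁰ = 0.48:
  β = 0.4800: g = -0.05406, g' = -0.2889 → β = 0.2929
  β = 0.2929: g = 0.00704, g' = -0.3752 → β = 0.3116
  β = 0.3116: g = 0.00011, g' = -0.3632 → β = 0.3120
Converged at β = 0.3120.

β = 0.3120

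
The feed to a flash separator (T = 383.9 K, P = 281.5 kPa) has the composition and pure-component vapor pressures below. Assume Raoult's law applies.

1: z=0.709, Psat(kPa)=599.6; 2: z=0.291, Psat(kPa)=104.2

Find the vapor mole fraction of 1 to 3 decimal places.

Raoult's law: Kᵢ = Pᵢˢᵃᵗ/P = Pᵢˢᵃᵗ/281.5.
  K_1 = 599.6/281.5 = 2.13002, K_2 = 104.2/281.5 = 0.37016
Rachford–Rice: g(ψ) = Σ zᵢ(Kᵢ−1)/(1+ψ(Kᵢ−1)) = 0.
Feasibility: ΣzᵢKᵢ = 1.618, Σzᵢ/Kᵢ = 1.119 — both > 1, two phases present.
Iterate (Newton) starting at ψ = 0.32:
  ψ = 0.320: g = 0.3589, g' = -0.669 → ψ = 0.856
  ψ = 0.856: g = 0.0095, g' = -0.778 → ψ = 0.868
Converged at ψ = 0.868.
Compositions from xᵢ = zᵢ/(1+ψ(Kᵢ−1)), yᵢ = Kᵢxᵢ:
  1: x = 0.358, y = 0.762
  2: x = 0.642, y = 0.238

y_1 = 0.762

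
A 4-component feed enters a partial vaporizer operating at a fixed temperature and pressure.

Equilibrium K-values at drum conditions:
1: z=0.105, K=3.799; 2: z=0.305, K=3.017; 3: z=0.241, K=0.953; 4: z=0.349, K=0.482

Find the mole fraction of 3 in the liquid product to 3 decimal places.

x_3 = 0.251

Rachford–Rice: g(V/F) = Σ zᵢ(Kᵢ−1)/(1+V/F(Kᵢ−1)) = 0.
Feasibility: ΣzᵢKᵢ = 1.717, Σzᵢ/Kᵢ = 1.106 — both > 1, two phases present.
Newton–Raphson from V/F = 0.5:
  V/F = 0.500: g = 0.1732, g' = -0.622 → V/F = 0.779
  V/F = 0.779: g = 0.0170, g' = -0.533 → V/F = 0.811
Converged at V/F = 0.811.
Compositions from xᵢ = zᵢ/(1+V/F(Kᵢ−1)), yᵢ = Kᵢxᵢ:
  1: x = 0.032, y = 0.122
  2: x = 0.116, y = 0.349
  3: x = 0.251, y = 0.239
  4: x = 0.602, y = 0.290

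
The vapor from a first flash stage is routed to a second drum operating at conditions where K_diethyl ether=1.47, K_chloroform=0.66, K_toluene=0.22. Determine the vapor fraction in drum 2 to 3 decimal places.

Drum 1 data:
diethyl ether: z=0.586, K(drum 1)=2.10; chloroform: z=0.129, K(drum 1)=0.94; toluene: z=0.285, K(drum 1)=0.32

V/F (drum 2) = 0.498

Drum 1:
Rachford–Rice: g(ψ₁) = Σ zᵢ(Kᵢ−1)/(1+ψ₁(Kᵢ−1)) = 0.
g(0) = ΣzᵢKᵢ − 1 = 0.443 and g(1) = 1 − Σzᵢ/Kᵢ = -0.307, so a root lies in (0, 1).
Iterate (Newton) starting at ψ₁ = 0.5:
  ψ₁ = 0.500: g = 0.1143, g' = -0.598 → ψ₁ = 0.691
  ψ₁ = 0.691: g = -0.0074, g' = -0.698 → ψ₁ = 0.680
Converged at ψ₁ = 0.680.
Drum-1 compositions:
  diethyl ether: x = 0.335, y = 0.704
  chloroform: x = 0.134, y = 0.126
  toluene: x = 0.530, y = 0.170
Drum-2 feed = drum-1 vapor: z₂ = (0.7039, 0.1264, 0.1697).
Drum 2:
Rachford–Rice: g(ψ₂) = Σ zᵢ(Kᵢ−1)/(1+ψ₂(Kᵢ−1)) = 0.
Feasibility: ΣzᵢKᵢ = 1.155, Σzᵢ/Kᵢ = 1.442 — both > 1, two phases present.
Newton–Raphson from ψ₂ = 0.32:
  ψ₂ = 0.320: g = 0.0629, g' = -0.319 → ψ₂ = 0.517
  ψ₂ = 0.517: g = -0.0079, g' = -0.412 → ψ₂ = 0.498
Converged at ψ₂ = 0.498.
  diethyl ether: x = 0.570, y = 0.839
  chloroform: x = 0.152, y = 0.100
  toluene: x = 0.277, y = 0.061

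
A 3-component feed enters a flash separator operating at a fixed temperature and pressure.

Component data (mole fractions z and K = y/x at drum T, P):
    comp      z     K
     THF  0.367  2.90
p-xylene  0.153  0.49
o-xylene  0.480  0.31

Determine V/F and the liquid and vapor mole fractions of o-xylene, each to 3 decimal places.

Iterate (Newton) starting at V/F = 0.5:
  V/F = 0.500: g = -0.2528, g' = -0.953 → V/F = 0.235
  V/F = 0.235: g = -0.0016, g' = -1.010 → V/F = 0.233
Converged at V/F = 0.233.
Compositions from xᵢ = zᵢ/(1+V/F(Kᵢ−1)), yᵢ = Kᵢxᵢ:
  THF: x = 0.254, y = 0.738
  p-xylene: x = 0.174, y = 0.085
  o-xylene: x = 0.572, y = 0.177

V/F = 0.233, x_o-xylene = 0.572, y_o-xylene = 0.177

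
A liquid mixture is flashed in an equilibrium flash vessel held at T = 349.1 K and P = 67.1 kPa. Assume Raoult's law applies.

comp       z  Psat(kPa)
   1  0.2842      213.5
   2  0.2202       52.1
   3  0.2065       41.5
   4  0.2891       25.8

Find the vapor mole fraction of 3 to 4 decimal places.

Raoult's law: Kᵢ = Pᵢˢᵃᵗ/P = Pᵢˢᵃᵗ/67.1.
  K_1 = 213.5/67.1 = 3.181818, K_2 = 52.1/67.1 = 0.776453, K_3 = 41.5/67.1 = 0.618480, K_4 = 25.8/67.1 = 0.384501
Let β = V/F and solve Σ zᵢ(Kᵢ−1)/(1+β(Kᵢ−1)) = 0.
Check two-phase: ΣzᵢKᵢ = 1.3141 > 1 and Σzᵢ/Kᵢ = 1.4587 > 1, so g(0) = 0.3141 > 0 and g(1) = -0.4587 < 0.
Iterate (Newton) starting at β = 0.5:
  β = 0.5000: g = -0.11327, g' = -0.5978 → β = 0.3105
  β = 0.3105: g = 0.00737, g' = -0.6995 → β = 0.3211
  β = 0.3211: g = 0.00005, g' = -0.6898 → β = 0.3212
Converged at β = 0.3212.
Compositions from xᵢ = zᵢ/(1+β(Kᵢ−1)), yᵢ = Kᵢxᵢ:
  1: x = 0.1671, y = 0.5317
  2: x = 0.2372, y = 0.1842
  3: x = 0.2353, y = 0.1455
  4: x = 0.3603, y = 0.1385

y_3 = 0.1455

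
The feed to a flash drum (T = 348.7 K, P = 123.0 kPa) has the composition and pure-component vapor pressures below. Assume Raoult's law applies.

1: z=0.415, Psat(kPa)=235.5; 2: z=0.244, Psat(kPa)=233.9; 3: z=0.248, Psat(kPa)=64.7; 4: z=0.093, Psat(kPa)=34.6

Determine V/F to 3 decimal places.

V/F = 0.801

Raoult's law: Kᵢ = Pᵢˢᵃᵗ/P = Pᵢˢᵃᵗ/123.0.
  K_1 = 235.5/123.0 = 1.91463, K_2 = 233.9/123.0 = 1.90163, K_3 = 64.7/123.0 = 0.52602, K_4 = 34.6/123.0 = 0.28130
Material balance + equilibrium reduce to Σ zᵢ(Kᵢ−1)/(1+V/F(Kᵢ−1)) = 0.
Check two-phase: ΣzᵢKᵢ = 1.415 > 1 and Σzᵢ/Kᵢ = 1.147 > 1, so g(0) = 0.415 > 0 and g(1) = -0.147 < 0.
Newton iteration, V/F⁰ = 0.5:
  V/F = 0.500: g = 0.1537, g' = -0.470 → V/F = 0.827
  V/F = 0.827: g = -0.0158, g' = -0.620 → V/F = 0.801
Converged at V/F = 0.801.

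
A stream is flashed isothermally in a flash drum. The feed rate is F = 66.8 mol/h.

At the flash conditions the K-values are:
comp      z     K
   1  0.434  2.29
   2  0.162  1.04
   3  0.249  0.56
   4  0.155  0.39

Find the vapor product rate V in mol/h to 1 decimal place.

Newton–Raphson from ψ = 0.5:
  ψ = 0.500: g = 0.0702, g' = -0.466 → ψ = 0.651
  ψ = 0.651: g = 0.0004, g' = -0.467 → ψ = 0.652
Converged at ψ = 0.652.
Then V = ψ·F = 0.6515·66.8 = 43.5 mol/h and L = F − V = 23.3 mol/h.

V = 43.5 mol/h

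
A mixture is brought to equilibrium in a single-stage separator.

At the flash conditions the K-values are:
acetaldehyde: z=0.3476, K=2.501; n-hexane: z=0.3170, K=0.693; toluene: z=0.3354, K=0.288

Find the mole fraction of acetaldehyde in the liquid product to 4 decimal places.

Newton–Raphson from ψ = 0.5:
  ψ = 0.5000: g = -0.18772, g' = -0.7072 → ψ = 0.2346
  ψ = 0.2346: g = -0.00567, g' = -0.7081 → ψ = 0.2266
Converged at ψ = 0.2266.
Compositions from xᵢ = zᵢ/(1+ψ(Kᵢ−1)), yᵢ = Kᵢxᵢ:
  acetaldehyde: x = 0.2594, y = 0.6487
  n-hexane: x = 0.3407, y = 0.2361
  toluene: x = 0.3999, y = 0.1152

x_acetaldehyde = 0.2594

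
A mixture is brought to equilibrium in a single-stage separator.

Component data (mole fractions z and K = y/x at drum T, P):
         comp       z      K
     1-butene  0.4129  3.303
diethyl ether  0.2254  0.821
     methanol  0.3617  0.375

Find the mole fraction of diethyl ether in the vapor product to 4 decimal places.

y_diethyl ether = 0.2069

Let ψ = V/F and solve Σ zᵢ(Kᵢ−1)/(1+ψ(Kᵢ−1)) = 0.
g(0) = ΣzᵢKᵢ − 1 = 0.6845 and g(1) = 1 − Σzᵢ/Kᵢ = -0.3641, so a root lies in (0, 1).
Iterate (Newton) starting at ψ = 0.41:
  ψ = 0.4100: g = 0.14160, g' = -0.8432 → ψ = 0.5779
  ψ = 0.5779: g = 0.00905, g' = -0.7583 → ψ = 0.5899
Converged at ψ = 0.5899.
Compositions from xᵢ = zᵢ/(1+ψ(Kᵢ−1)), yᵢ = Kᵢxᵢ:
  1-butene: x = 0.1751, y = 0.5783
  diethyl ether: x = 0.2520, y = 0.2069
  methanol: x = 0.5729, y = 0.2148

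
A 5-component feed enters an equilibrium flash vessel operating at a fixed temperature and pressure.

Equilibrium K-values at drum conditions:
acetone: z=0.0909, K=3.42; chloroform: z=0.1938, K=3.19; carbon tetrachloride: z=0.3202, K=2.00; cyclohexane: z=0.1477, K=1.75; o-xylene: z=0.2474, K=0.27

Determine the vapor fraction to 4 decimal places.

ψ = 0.8375

Rachford–Rice: g(ψ) = Σ zᵢ(Kᵢ−1)/(1+ψ(Kᵢ−1)) = 0.
Check two-phase: ΣzᵢKᵢ = 1.8948 > 1 and Σzᵢ/Kᵢ = 1.2481 > 1, so g(0) = 0.8948 > 0 and g(1) = -0.2481 < 0.
Iterate (Newton) starting at ψ = 0.39:
  ψ = 0.3900: g = 0.40566, g' = -0.8844 → ψ = 0.8487
  ψ = 0.8487: g = -0.01329, g' = -1.2063 → ψ = 0.8377
  ψ = 0.8377: g = -0.00018, g' = -1.1734 → ψ = 0.8375
Converged at ψ = 0.8375.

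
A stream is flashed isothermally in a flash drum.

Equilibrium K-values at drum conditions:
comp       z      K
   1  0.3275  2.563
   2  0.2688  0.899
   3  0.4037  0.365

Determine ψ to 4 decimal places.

ψ = 0.3061

Newton–Raphson from ψ = 0.5:
  ψ = 0.5000: g = -0.11686, g' = -0.6046 → ψ = 0.3067
  ψ = 0.3067: g = -0.00036, g' = -0.6195 → ψ = 0.3061
Converged at ψ = 0.3061.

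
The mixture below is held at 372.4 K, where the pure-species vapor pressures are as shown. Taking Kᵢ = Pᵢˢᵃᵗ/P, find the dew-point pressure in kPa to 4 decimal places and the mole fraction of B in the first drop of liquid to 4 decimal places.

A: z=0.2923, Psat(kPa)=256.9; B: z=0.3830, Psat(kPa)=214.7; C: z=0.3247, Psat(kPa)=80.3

At the dew point ψ → 1, so Σzᵢ/Kᵢ = 1 with Kᵢ = Pᵢˢᵃᵗ/P ⇒ 1/P = Σzᵢ/Pᵢˢᵃᵗ.
1/P = 0.2923/256.9 + 0.3830/214.7 + 0.3247/80.3 = 0.0069653 ⇒ P = 143.5695 kPa
xᵢ = zᵢP/Pᵢˢᵃᵗ ⇒ x_B = 0.3830·143.5695/214.7 = 0.2561

Pdew = 143.5695 kPa, x_B = 0.2561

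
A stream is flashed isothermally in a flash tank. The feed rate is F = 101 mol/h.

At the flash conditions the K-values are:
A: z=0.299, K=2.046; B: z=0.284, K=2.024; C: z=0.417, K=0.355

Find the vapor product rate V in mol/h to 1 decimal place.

Let β = V/F and solve Σ zᵢ(Kᵢ−1)/(1+β(Kᵢ−1)) = 0.
Check two-phase: ΣzᵢKᵢ = 1.335 > 1 and Σzᵢ/Kᵢ = 1.461 > 1, so g(0) = 0.335 > 0 and g(1) = -0.461 < 0.
Newton iteration, β⁰ = 0.44:
  β = 0.440: g = 0.0391, g' = -0.633 → β = 0.502
  β = 0.502: g = -0.0005, g' = -0.650 → β = 0.501
Converged at β = 0.501.
Then V = β·F = 0.5011·101 = 50.6 mol/h and L = F − V = 50.4 mol/h.

V = 50.6 mol/h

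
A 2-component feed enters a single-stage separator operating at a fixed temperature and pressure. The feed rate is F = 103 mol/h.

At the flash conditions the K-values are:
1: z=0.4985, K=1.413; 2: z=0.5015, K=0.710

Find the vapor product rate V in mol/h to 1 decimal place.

Material balance + equilibrium reduce to Σ zᵢ(Kᵢ−1)/(1+ψ(Kᵢ−1)) = 0.
Feasibility: ΣzᵢKᵢ = 1.0604, Σzᵢ/Kᵢ = 1.0591 — both > 1, two phases present.
Binary case is linear: z₁(K₁−1)(1+ψ(K₂−1)) + z₂(K₂−1)(1+ψ(K₁−1)) = 0
⇒ ψ = [z₁(K₁−1)+z₂(K₂−1)] / [−(K₁−1)(K₂−1)] = 0.06045/0.11977 = 0.5047
Then V = ψ·F = 0.5047·103 = 52.0 mol/h and L = F − V = 51.0 mol/h.

V = 52.0 mol/h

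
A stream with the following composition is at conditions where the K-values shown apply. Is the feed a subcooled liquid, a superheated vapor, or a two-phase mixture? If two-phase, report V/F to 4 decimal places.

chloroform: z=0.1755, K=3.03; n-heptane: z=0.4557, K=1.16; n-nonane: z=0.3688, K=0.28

two-phase, V/F = 0.2219

ΣzᵢKᵢ = 1.1636; Σzᵢ/Kᵢ = 1.7679.
Both exceed 1, so a two-phase solution exists.
Material balance + equilibrium reduce to Σ zᵢ(Kᵢ−1)/(1+ψ(Kᵢ−1)) = 0.
Iterate (Newton) starting at ψ = 0.4:
  ψ = 0.4000: g = -0.10780, g' = -0.6077 → ψ = 0.2226
  ψ = 0.2226: g = -0.00043, g' = -0.6251 → ψ = 0.2219
Converged at ψ = 0.2219.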